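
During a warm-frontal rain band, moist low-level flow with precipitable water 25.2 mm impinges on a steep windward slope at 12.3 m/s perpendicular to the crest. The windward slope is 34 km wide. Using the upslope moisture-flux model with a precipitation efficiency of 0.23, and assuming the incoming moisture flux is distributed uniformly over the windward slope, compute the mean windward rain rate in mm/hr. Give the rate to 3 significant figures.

R ≈ 7.55 mm/hr

Incoming column moisture flux per unit ridge length: F = V × PW = 12.3 × 25.2 = 309.96 mm·m/s.
Spread over the 34 km slope with efficiency ε = 0.23: R = ε·F/W = 0.23 × 309.96 / 34000 m = 2.097e-03 mm/s.
R = 2.097e-03 × 3600 = 7.55 mm/hr.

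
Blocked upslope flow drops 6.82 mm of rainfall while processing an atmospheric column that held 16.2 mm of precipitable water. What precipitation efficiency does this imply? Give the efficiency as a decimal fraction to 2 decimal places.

ε = rainfall / PW = 6.82 / 16.2 = 0.42.

ε ≈ 0.42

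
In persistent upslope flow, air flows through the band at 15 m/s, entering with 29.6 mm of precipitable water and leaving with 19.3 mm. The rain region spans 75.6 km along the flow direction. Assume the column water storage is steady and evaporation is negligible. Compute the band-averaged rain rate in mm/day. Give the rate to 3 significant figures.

Column moisture flux per unit crosswind length is F = V × PW.
Inflow: F_in = 15 × 29.6 = 444 mm·m/s
Outflow: F_out = 15 × 19.3 = 289.5 mm·m/s
Steady-state rate R = (F_in − F_out)/L = (444 − 289.5) / 75600 m = 2.044e-03 mm/s.
R = 2.044e-03 × 3600 × 24 = 177 mm/day.

R ≈ 177 mm/day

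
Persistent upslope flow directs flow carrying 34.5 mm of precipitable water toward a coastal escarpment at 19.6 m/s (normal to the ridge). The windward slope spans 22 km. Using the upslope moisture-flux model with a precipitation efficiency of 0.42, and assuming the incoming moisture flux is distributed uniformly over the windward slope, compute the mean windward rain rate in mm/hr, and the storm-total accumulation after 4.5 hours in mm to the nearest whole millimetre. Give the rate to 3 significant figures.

R ≈ 46.5 mm/hr; total ≈ 209 mm

Incoming column moisture flux per unit ridge length: F = V × PW = 19.6 × 34.5 = 676.2 mm·m/s.
Spread over the 22 km slope with efficiency ε = 0.42: R = ε·F/W = 0.42 × 676.2 / 22000 m = 1.291e-02 mm/s.
R = 1.291e-02 × 3600 = 46.5 mm/hr.
Over 4.5 h: total = 46.5 × 4.5 = 209.25 ≈ 209 mm.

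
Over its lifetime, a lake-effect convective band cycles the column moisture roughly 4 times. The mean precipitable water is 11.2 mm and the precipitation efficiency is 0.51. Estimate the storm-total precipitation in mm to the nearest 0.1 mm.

precipitation ≈ 22.8 mm

Each cycle deposits ε × PW = 0.51 × 11.2 = 5.712 mm.
Over 4 cycles: 4 × 5.712 = 22.8 mm.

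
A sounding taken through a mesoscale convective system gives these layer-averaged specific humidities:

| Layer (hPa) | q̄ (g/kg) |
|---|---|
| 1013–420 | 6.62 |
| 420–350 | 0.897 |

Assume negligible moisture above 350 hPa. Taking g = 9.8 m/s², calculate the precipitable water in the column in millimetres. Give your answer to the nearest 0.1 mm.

Precipitable water is the column-integrated vapour mass per unit area: PW = (1/g) Σ q̄ Δp, with q in kg/kg and Δp in Pa (1 kg/m² of water = 1 mm).
Layer 1013–420 hPa: Δp = 593 hPa = 59300 Pa, q̄ = 0.00662 kg/kg → 0.00662 × 59300 / 9.8 = 40.06 mm
Layer 420–350 hPa: Δp = 70 hPa = 7000 Pa, q̄ = 0.000897 kg/kg → 0.000897 × 7000 / 9.8 = 0.64 mm
PW = 40.06 + 0.64 = 40.70 ≈ 40.7 mm.

PW ≈ 40.7 mm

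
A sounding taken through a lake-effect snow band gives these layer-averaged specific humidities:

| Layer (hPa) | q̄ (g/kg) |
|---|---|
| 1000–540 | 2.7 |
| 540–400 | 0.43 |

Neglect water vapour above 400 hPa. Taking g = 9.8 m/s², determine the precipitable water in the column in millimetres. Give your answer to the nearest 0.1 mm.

Precipitable water is the column-integrated vapour mass per unit area: PW = (1/g) Σ q̄ Δp, with q in kg/kg and Δp in Pa (1 kg/m² of water = 1 mm).
Layer 1000–540 hPa: Δp = 460 hPa = 46000 Pa, q̄ = 0.0027 kg/kg → 0.0027 × 46000 / 9.8 = 12.67 mm
Layer 540–400 hPa: Δp = 140 hPa = 14000 Pa, q̄ = 0.00043 kg/kg → 0.00043 × 14000 / 9.8 = 0.61 mm
PW = 12.67 + 0.61 = 13.28 ≈ 13.3 mm.

PW ≈ 13.3 mm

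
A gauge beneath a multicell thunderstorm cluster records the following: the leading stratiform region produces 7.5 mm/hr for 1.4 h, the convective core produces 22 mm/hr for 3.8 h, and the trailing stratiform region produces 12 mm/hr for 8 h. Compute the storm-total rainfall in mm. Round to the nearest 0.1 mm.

Total = Σ Rᵢ Δtᵢ = 7.5 × 1.4 + 22 × 3.8 + 12 × 8
      = 10.5 + 83.6 + 96 = 190.1 mm.

total ≈ 190.1 mm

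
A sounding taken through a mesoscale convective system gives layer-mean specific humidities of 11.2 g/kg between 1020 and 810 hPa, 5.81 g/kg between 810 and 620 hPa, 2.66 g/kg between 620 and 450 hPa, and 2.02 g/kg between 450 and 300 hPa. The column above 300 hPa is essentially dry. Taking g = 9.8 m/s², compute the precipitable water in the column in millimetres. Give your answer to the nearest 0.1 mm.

PW ≈ 43.0 mm

Precipitable water is the column-integrated vapour mass per unit area: PW = (1/g) Σ q̄ Δp, with q in kg/kg and Δp in Pa (1 kg/m² of water = 1 mm).
Layer 1020–810 hPa: Δp = 210 hPa = 21000 Pa, q̄ = 0.0112 kg/kg → 0.0112 × 21000 / 9.8 = 24.00 mm
Layer 810–620 hPa: Δp = 190 hPa = 19000 Pa, q̄ = 0.00581 kg/kg → 0.00581 × 19000 / 9.8 = 11.26 mm
Layer 620–450 hPa: Δp = 170 hPa = 17000 Pa, q̄ = 0.00266 kg/kg → 0.00266 × 17000 / 9.8 = 4.61 mm
Layer 450–300 hPa: Δp = 150 hPa = 15000 Pa, q̄ = 0.00202 kg/kg → 0.00202 × 15000 / 9.8 = 3.09 mm
PW = 24.00 + 11.26 + 4.61 + 3.09 = 42.96 ≈ 43.0 mm.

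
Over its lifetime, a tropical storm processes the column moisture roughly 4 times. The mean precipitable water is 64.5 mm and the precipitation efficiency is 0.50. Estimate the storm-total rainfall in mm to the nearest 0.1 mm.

Each cycle deposits ε × PW = 0.50 × 64.5 = 32.25 mm.
Over 4 cycles: 4 × 32.25 = 129.0 mm.

rainfall ≈ 129.0 mm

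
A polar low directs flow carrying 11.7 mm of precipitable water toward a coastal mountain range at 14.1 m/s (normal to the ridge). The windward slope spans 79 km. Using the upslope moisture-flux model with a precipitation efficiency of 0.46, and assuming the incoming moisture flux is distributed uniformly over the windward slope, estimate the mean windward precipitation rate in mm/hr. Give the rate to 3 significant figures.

R ≈ 3.46 mm/hr

Incoming column moisture flux per unit ridge length: F = V × PW = 14.1 × 11.7 = 164.97 mm·m/s.
Spread over the 79 km slope with efficiency ε = 0.46: R = ε·F/W = 0.46 × 164.97 / 79000 m = 9.606e-04 mm/s.
R = 9.606e-04 × 3600 = 3.46 mm/hr.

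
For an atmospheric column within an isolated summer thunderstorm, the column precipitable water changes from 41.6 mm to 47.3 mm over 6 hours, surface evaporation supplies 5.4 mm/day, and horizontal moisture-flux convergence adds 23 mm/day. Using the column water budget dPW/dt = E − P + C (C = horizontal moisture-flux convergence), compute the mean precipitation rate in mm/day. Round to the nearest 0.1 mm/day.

P ≈ 5.6 mm/day

dPW/dt = (47.3 − 41.6) mm / (6/24 day) = +22.800 mm/day.
P = E + C − dPW/dt = 5.4 + (23) − (+22.800) = 5.6 mm/day.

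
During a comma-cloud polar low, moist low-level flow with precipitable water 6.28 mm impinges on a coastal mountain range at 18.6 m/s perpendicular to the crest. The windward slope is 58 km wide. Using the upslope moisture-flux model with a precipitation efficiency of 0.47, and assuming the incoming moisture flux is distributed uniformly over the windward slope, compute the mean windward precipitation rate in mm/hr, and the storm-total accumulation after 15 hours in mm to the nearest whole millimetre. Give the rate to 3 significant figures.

Incoming column moisture flux per unit ridge length: F = V × PW = 18.6 × 6.28 = 116.808 mm·m/s.
Spread over the 58 km slope with efficiency ε = 0.47: R = ε·F/W = 0.47 × 116.808 / 58000 m = 9.465e-04 mm/s.
R = 9.465e-04 × 3600 = 3.41 mm/hr.
Over 15 h: total = 3.41 × 15 = 51.15 ≈ 51 mm.

R ≈ 3.41 mm/hr; total ≈ 51 mm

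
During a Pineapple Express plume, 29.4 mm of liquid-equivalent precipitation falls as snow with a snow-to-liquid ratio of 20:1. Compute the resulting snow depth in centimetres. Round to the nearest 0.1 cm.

snow depth ≈ 58.8 cm

Snow depth = liquid × ratio = 29.4 mm × 20 = 588 mm = 58.8 cm.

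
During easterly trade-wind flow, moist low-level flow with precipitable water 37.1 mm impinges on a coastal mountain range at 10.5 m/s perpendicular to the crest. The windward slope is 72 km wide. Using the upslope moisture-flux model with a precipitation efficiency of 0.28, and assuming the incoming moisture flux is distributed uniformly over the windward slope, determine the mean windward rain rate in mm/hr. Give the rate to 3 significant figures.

R ≈ 5.45 mm/hr

Incoming column moisture flux per unit ridge length: F = V × PW = 10.5 × 37.1 = 389.55 mm·m/s.
Spread over the 72 km slope with efficiency ε = 0.28: R = ε·F/W = 0.28 × 389.55 / 72000 m = 1.515e-03 mm/s.
R = 1.515e-03 × 3600 = 5.45 mm/hr.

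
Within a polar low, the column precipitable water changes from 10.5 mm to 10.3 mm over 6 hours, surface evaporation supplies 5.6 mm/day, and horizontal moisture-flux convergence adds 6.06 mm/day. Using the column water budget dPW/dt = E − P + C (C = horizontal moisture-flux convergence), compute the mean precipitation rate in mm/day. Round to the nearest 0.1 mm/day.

P ≈ 12.5 mm/day

dPW/dt = (10.3 − 10.5) mm / (6/24 day) = -0.800 mm/day.
P = E + C − dPW/dt = 5.6 + (6.06) − (-0.800) = 12.5 mm/day.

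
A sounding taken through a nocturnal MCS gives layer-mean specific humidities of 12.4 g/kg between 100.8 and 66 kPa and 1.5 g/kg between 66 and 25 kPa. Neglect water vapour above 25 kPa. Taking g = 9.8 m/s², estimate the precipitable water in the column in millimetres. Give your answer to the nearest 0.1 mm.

PW ≈ 50.3 mm

Precipitable water is the column-integrated vapour mass per unit area: PW = (1/g) Σ q̄ Δp, with q in kg/kg and Δp in Pa (1 kg/m² of water = 1 mm).
Layer 100.8–66 kPa: Δp = 348 hPa = 34800 Pa, q̄ = 0.0124 kg/kg → 0.0124 × 34800 / 9.8 = 44.03 mm
Layer 66–25 kPa: Δp = 410 hPa = 41000 Pa, q̄ = 0.0015 kg/kg → 0.0015 × 41000 / 9.8 = 6.28 mm
PW = 44.03 + 6.28 = 50.31 ≈ 50.3 mm.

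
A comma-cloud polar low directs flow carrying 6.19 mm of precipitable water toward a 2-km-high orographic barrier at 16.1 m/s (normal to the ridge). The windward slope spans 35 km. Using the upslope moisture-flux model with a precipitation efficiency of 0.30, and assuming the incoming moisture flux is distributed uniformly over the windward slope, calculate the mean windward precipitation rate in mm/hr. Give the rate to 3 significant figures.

Incoming column moisture flux per unit ridge length: F = V × PW = 16.1 × 6.19 = 99.659 mm·m/s.
Spread over the 35 km slope with efficiency ε = 0.30: R = ε·F/W = 0.30 × 99.659 / 35000 m = 8.542e-04 mm/s.
R = 8.542e-04 × 3600 = 3.08 mm/hr.

R ≈ 3.08 mm/hr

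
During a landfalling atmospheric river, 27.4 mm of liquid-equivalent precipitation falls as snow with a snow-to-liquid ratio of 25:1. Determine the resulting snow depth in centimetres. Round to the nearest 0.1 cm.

snow depth ≈ 68.5 cm

Snow depth = liquid × ratio = 27.4 mm × 25 = 685 mm = 68.5 cm.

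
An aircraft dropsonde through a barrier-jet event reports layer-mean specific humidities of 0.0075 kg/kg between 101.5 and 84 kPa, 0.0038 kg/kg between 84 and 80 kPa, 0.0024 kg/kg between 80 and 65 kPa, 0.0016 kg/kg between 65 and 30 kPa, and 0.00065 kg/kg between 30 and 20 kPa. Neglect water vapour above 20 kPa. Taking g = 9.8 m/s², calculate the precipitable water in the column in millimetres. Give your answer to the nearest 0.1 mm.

PW ≈ 25.0 mm

Precipitable water is the column-integrated vapour mass per unit area: PW = (1/g) Σ q̄ Δp, with q in kg/kg and Δp in Pa (1 kg/m² of water = 1 mm).
Layer 101.5–84 kPa: Δp = 175 hPa = 17500 Pa, q̄ = 0.0075 kg/kg → 0.0075 × 17500 / 9.8 = 13.39 mm
Layer 84–80 kPa: Δp = 40 hPa = 4000 Pa, q̄ = 0.0038 kg/kg → 0.0038 × 4000 / 9.8 = 1.55 mm
Layer 80–65 kPa: Δp = 150 hPa = 15000 Pa, q̄ = 0.0024 kg/kg → 0.0024 × 15000 / 9.8 = 3.67 mm
Layer 65–30 kPa: Δp = 350 hPa = 35000 Pa, q̄ = 0.0016 kg/kg → 0.0016 × 35000 / 9.8 = 5.71 mm
Layer 30–20 kPa: Δp = 100 hPa = 10000 Pa, q̄ = 0.00065 kg/kg → 0.00065 × 10000 / 9.8 = 0.66 mm
PW = 13.39 + 1.55 + 3.67 + 5.71 + 0.66 = 24.98 ≈ 25.0 mm.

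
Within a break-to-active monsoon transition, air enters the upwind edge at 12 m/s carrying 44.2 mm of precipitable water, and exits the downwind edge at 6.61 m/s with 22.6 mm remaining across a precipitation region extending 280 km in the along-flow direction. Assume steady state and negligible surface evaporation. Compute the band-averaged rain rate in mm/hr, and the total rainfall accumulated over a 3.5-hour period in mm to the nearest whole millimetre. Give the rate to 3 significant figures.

R ≈ 4.90 mm/hr; total ≈ 17 mm

Column moisture flux per unit crosswind length is F = V × PW.
Inflow: F_in = 12 × 44.2 = 530.4 mm·m/s
Outflow: F_out = 6.61 × 22.6 = 149.386 mm·m/s
Steady-state rate R = (F_in − F_out)/L = (530.4 − 149.386) / 280000 m = 1.361e-03 mm/s.
R = 1.361e-03 × 3600 = 4.90 mm/hr.
Over 3.5 h: total = 4.90 × 3.5 = 17.15 ≈ 17 mm.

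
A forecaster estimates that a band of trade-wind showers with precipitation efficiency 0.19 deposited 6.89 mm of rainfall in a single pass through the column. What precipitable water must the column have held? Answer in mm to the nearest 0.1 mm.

PW = rainfall / ε = 6.89 / 0.19 = 36.3 mm.

PW ≈ 36.3 mm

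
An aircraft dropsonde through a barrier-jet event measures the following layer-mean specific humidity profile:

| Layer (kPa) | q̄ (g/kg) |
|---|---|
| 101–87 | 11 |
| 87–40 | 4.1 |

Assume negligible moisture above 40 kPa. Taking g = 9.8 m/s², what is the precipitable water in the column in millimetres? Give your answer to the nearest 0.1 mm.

Precipitable water is the column-integrated vapour mass per unit area: PW = (1/g) Σ q̄ Δp, with q in kg/kg and Δp in Pa (1 kg/m² of water = 1 mm).
Layer 101–87 kPa: Δp = 140 hPa = 14000 Pa, q̄ = 0.011 kg/kg → 0.011 × 14000 / 9.8 = 15.71 mm
Layer 87–40 kPa: Δp = 470 hPa = 47000 Pa, q̄ = 0.0041 kg/kg → 0.0041 × 47000 / 9.8 = 19.66 mm
PW = 15.71 + 19.66 = 35.37 ≈ 35.4 mm.

PW ≈ 35.4 mm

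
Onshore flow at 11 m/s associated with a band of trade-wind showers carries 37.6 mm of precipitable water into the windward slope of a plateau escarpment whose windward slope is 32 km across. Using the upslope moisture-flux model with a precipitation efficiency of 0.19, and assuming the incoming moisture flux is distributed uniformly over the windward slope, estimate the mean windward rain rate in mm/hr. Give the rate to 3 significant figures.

R ≈ 8.84 mm/hr

Incoming column moisture flux per unit ridge length: F = V × PW = 11 × 37.6 = 413.6 mm·m/s.
Spread over the 32 km slope with efficiency ε = 0.19: R = ε·F/W = 0.19 × 413.6 / 32000 m = 2.456e-03 mm/s.
R = 2.456e-03 × 3600 = 8.84 mm/hr.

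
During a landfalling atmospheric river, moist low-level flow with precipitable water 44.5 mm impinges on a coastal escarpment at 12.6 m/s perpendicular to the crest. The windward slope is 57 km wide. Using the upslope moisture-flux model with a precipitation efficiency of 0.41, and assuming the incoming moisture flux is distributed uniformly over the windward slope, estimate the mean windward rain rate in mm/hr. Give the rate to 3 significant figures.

R ≈ 14.5 mm/hr

Incoming column moisture flux per unit ridge length: F = V × PW = 12.6 × 44.5 = 560.7 mm·m/s.
Spread over the 57 km slope with efficiency ε = 0.41: R = ε·F/W = 0.41 × 560.7 / 57000 m = 4.033e-03 mm/s.
R = 4.033e-03 × 3600 = 14.5 mm/hr.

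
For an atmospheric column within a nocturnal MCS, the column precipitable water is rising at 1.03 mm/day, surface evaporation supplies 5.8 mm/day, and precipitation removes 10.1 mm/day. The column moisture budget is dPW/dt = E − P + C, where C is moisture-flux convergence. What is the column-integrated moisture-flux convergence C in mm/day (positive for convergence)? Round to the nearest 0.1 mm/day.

C ≈ 5.3 mm/day

dPW/dt = +1.03 mm/day.
C = dPW/dt − E + P = (+1.03) − 5.8 + 10.1 = 5.3 mm/day.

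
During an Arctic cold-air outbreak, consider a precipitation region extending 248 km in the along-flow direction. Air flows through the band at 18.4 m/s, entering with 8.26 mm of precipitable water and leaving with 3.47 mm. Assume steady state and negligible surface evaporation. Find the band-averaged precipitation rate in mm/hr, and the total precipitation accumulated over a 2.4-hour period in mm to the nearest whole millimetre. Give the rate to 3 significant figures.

Column moisture flux per unit crosswind length is F = V × PW.
Inflow: F_in = 18.4 × 8.26 = 151.984 mm·m/s
Outflow: F_out = 18.4 × 3.47 = 63.848 mm·m/s
Steady-state rate R = (F_in − F_out)/L = (151.984 − 63.848) / 248000 m = 3.554e-04 mm/s.
R = 3.554e-04 × 3600 = 1.28 mm/hr.
Over 2.4 h: total = 1.28 × 2.4 = 3.072 ≈ 3 mm.

R ≈ 1.28 mm/hr; total ≈ 3 mm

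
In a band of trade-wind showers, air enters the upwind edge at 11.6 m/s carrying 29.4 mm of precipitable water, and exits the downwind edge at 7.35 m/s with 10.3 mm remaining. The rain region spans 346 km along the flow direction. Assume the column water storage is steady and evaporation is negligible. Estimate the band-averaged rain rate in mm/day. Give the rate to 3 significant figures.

Column moisture flux per unit crosswind length is F = V × PW.
Inflow: F_in = 11.6 × 29.4 = 341.04 mm·m/s
Outflow: F_out = 7.35 × 10.3 = 75.705 mm·m/s
Steady-state rate R = (F_in − F_out)/L = (341.04 − 75.705) / 346000 m = 7.669e-04 mm/s.
R = 7.669e-04 × 3600 × 24 = 66.3 mm/day.

R ≈ 66.3 mm/day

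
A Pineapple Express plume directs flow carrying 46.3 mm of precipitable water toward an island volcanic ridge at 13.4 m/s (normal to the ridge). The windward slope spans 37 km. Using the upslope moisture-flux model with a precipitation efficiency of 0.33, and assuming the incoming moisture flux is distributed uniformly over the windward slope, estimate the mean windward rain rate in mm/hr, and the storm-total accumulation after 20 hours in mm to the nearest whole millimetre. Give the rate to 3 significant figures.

Incoming column moisture flux per unit ridge length: F = V × PW = 13.4 × 46.3 = 620.42 mm·m/s.
Spread over the 37 km slope with efficiency ε = 0.33: R = ε·F/W = 0.33 × 620.42 / 37000 m = 5.533e-03 mm/s.
R = 5.533e-03 × 3600 = 19.9 mm/hr.
Over 20 h: total = 19.9 × 20 = 398 mm.

R ≈ 19.9 mm/hr; total ≈ 398 mm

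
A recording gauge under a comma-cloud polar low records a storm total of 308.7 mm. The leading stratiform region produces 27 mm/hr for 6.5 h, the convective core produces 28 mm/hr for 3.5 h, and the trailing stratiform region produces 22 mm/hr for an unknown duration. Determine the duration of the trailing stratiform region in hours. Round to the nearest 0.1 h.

Known phases: 27 × 6.5 + 28 × 3.5 = 175.5 + 98 = 273.5 mm.
Remaining depth = 308.7 − 273.5 = 35.2 mm.
Duration = 35.2 / 22 = 1.6 h.

duration ≈ 1.6 h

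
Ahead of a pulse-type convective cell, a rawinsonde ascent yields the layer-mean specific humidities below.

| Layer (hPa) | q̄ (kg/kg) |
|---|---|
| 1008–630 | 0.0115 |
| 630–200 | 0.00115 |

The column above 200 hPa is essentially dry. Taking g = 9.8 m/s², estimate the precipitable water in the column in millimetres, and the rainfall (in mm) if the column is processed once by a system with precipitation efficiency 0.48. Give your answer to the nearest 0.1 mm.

PW ≈ 49.4 mm; rainfall ≈ 23.7 mm

Precipitable water is the column-integrated vapour mass per unit area: PW = (1/g) Σ q̄ Δp, with q in kg/kg and Δp in Pa (1 kg/m² of water = 1 mm).
Layer 1008–630 hPa: Δp = 378 hPa = 37800 Pa, q̄ = 0.0115 kg/kg → 0.0115 × 37800 / 9.8 = 44.36 mm
Layer 630–200 hPa: Δp = 430 hPa = 43000 Pa, q̄ = 0.00115 kg/kg → 0.00115 × 43000 / 9.8 = 5.05 mm
PW = 44.36 + 5.05 = 49.41 ≈ 49.4 mm.
Rainfall = ε × PW = 0.48 × 49.4 = 23.7 mm.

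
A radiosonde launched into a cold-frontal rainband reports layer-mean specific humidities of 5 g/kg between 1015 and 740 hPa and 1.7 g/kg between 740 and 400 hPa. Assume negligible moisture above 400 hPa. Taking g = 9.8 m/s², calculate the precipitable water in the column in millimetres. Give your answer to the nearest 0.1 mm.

Precipitable water is the column-integrated vapour mass per unit area: PW = (1/g) Σ q̄ Δp, with q in kg/kg and Δp in Pa (1 kg/m² of water = 1 mm).
Layer 1015–740 hPa: Δp = 275 hPa = 27500 Pa, q̄ = 0.005 kg/kg → 0.005 × 27500 / 9.8 = 14.03 mm
Layer 740–400 hPa: Δp = 340 hPa = 34000 Pa, q̄ = 0.0017 kg/kg → 0.0017 × 34000 / 9.8 = 5.90 mm
PW = 14.03 + 5.90 = 19.93 ≈ 19.9 mm.

PW ≈ 19.9 mm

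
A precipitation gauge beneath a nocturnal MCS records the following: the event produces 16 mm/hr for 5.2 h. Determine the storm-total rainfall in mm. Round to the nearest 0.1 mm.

Total = Σ Rᵢ Δtᵢ = 16 × 5.2
      = 83.2 = 83.2 mm.

total ≈ 83.2 mm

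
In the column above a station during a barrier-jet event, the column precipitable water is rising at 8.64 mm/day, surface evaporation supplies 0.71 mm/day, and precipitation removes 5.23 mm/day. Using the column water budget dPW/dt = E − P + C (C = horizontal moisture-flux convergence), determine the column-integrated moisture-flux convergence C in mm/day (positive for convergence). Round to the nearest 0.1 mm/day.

dPW/dt = +8.64 mm/day.
C = dPW/dt − E + P = (+8.64) − 0.71 + 5.23 = 13.2 mm/day.

C ≈ 13.2 mm/day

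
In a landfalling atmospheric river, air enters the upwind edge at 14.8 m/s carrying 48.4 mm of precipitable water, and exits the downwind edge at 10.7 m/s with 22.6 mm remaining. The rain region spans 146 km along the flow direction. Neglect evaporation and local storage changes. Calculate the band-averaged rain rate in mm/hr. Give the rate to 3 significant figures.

R ≈ 11.7 mm/hr

Column moisture flux per unit crosswind length is F = V × PW.
Inflow: F_in = 14.8 × 48.4 = 716.32 mm·m/s
Outflow: F_out = 10.7 × 22.6 = 241.82 mm·m/s
Steady-state rate R = (F_in − F_out)/L = (716.32 − 241.82) / 146000 m = 3.250e-03 mm/s.
R = 3.250e-03 × 3600 = 11.7 mm/hr.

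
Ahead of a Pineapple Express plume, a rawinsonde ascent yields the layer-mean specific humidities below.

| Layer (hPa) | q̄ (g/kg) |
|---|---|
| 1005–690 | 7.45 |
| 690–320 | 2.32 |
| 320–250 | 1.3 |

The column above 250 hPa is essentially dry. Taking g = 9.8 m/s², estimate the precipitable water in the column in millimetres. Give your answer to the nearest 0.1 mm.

Precipitable water is the column-integrated vapour mass per unit area: PW = (1/g) Σ q̄ Δp, with q in kg/kg and Δp in Pa (1 kg/m² of water = 1 mm).
Layer 1005–690 hPa: Δp = 315 hPa = 31500 Pa, q̄ = 0.00745 kg/kg → 0.00745 × 31500 / 9.8 = 23.95 mm
Layer 690–320 hPa: Δp = 370 hPa = 37000 Pa, q̄ = 0.00232 kg/kg → 0.00232 × 37000 / 9.8 = 8.76 mm
Layer 320–250 hPa: Δp = 70 hPa = 7000 Pa, q̄ = 0.0013 kg/kg → 0.0013 × 7000 / 9.8 = 0.93 mm
PW = 23.95 + 8.76 + 0.93 = 33.64 ≈ 33.6 mm.

PW ≈ 33.6 mm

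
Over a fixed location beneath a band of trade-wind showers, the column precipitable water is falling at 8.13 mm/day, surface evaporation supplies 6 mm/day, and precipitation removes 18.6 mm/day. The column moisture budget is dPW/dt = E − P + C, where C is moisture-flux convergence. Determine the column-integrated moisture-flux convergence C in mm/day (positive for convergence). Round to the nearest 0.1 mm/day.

dPW/dt = -8.13 mm/day.
C = dPW/dt − E + P = (-8.13) − 6 + 18.6 = 4.5 mm/day.

C ≈ 4.5 mm/day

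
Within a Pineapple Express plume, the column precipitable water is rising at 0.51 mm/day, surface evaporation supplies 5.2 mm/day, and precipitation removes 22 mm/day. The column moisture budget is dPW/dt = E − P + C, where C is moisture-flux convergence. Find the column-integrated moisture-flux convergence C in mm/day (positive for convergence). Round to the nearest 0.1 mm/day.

dPW/dt = +0.51 mm/day.
C = dPW/dt − E + P = (+0.51) − 5.2 + 22 = 17.3 mm/day.

C ≈ 17.3 mm/day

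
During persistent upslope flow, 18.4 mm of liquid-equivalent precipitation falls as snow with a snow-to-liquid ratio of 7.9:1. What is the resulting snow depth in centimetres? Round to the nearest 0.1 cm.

Snow depth = liquid × ratio = 18.4 mm × 7.9 = 145.36 mm = 14.5 cm.

snow depth ≈ 14.5 cm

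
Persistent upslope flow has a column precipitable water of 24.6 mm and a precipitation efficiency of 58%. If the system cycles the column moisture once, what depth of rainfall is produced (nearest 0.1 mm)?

rainfall ≈ 14.3 mm

Rainfall = ε × PW = 0.58 × 24.6 = 14.3 mm.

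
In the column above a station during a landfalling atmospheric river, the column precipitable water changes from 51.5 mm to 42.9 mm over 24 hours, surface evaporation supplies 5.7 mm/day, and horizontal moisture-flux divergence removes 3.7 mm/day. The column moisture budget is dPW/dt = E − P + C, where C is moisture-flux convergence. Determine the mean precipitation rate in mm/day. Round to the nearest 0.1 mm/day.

P ≈ 10.6 mm/day

dPW/dt = (42.9 − 51.5) mm / (24/24 day) = -8.600 mm/day.
P = E + C − dPW/dt = 5.7 + (-3.7) − (-8.600) = 10.6 mm/day.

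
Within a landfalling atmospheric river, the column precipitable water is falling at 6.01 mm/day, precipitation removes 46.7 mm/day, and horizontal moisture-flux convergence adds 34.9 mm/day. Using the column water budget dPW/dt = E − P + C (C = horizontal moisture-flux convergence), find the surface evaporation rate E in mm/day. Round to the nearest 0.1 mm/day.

dPW/dt = -6.01 mm/day.
E = dPW/dt + P − C = (-6.01) + 46.7 − (34.9) = 5.8 mm/day.

E ≈ 5.8 mm/day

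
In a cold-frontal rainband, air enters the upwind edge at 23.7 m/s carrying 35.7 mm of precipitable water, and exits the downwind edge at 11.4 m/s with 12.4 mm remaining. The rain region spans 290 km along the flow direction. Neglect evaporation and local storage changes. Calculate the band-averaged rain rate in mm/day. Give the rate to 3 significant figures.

Column moisture flux per unit crosswind length is F = V × PW.
Inflow: F_in = 23.7 × 35.7 = 846.09 mm·m/s
Outflow: F_out = 11.4 × 12.4 = 141.36 mm·m/s
Steady-state rate R = (F_in − F_out)/L = (846.09 − 141.36) / 290000 m = 2.430e-03 mm/s.
R = 2.430e-03 × 3600 × 24 = 210 mm/day.

R ≈ 210 mm/day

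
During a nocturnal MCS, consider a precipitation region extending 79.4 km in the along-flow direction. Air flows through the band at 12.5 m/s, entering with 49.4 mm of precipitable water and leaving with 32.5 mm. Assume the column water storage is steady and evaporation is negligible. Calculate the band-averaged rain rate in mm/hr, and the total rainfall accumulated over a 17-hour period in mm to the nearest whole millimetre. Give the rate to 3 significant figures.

Column moisture flux per unit crosswind length is F = V × PW.
Inflow: F_in = 12.5 × 49.4 = 617.5 mm·m/s
Outflow: F_out = 12.5 × 32.5 = 406.25 mm·m/s
Steady-state rate R = (F_in − F_out)/L = (617.5 − 406.25) / 79400 m = 2.661e-03 mm/s.
R = 2.661e-03 × 3600 = 9.58 mm/hr.
Over 17 h: total = 9.58 × 17 = 162.86 ≈ 163 mm.

R ≈ 9.58 mm/hr; total ≈ 163 mm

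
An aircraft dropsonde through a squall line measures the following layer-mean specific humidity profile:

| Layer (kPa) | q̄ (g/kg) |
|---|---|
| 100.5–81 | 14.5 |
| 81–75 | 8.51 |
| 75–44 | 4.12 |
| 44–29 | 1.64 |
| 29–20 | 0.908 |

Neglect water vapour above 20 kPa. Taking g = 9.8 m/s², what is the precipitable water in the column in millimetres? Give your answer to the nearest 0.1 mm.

PW ≈ 50.4 mm

Precipitable water is the column-integrated vapour mass per unit area: PW = (1/g) Σ q̄ Δp, with q in kg/kg and Δp in Pa (1 kg/m² of water = 1 mm).
Layer 100.5–81 kPa: Δp = 195 hPa = 19500 Pa, q̄ = 0.0145 kg/kg → 0.0145 × 19500 / 9.8 = 28.85 mm
Layer 81–75 kPa: Δp = 60 hPa = 6000 Pa, q̄ = 0.00851 kg/kg → 0.00851 × 6000 / 9.8 = 5.21 mm
Layer 75–44 kPa: Δp = 310 hPa = 31000 Pa, q̄ = 0.00412 kg/kg → 0.00412 × 31000 / 9.8 = 13.03 mm
Layer 44–29 kPa: Δp = 150 hPa = 15000 Pa, q̄ = 0.00164 kg/kg → 0.00164 × 15000 / 9.8 = 2.51 mm
Layer 29–20 kPa: Δp = 90 hPa = 9000 Pa, q̄ = 0.000908 kg/kg → 0.000908 × 9000 / 9.8 = 0.83 mm
PW = 28.85 + 5.21 + 13.03 + 2.51 + 0.83 = 50.43 ≈ 50.4 mm.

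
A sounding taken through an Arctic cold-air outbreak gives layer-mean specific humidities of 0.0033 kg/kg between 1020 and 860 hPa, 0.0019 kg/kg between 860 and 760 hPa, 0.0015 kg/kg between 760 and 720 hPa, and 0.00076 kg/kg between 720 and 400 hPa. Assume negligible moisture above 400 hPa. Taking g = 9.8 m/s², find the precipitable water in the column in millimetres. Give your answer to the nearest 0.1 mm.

PW ≈ 10.4 mm

Precipitable water is the column-integrated vapour mass per unit area: PW = (1/g) Σ q̄ Δp, with q in kg/kg and Δp in Pa (1 kg/m² of water = 1 mm).
Layer 1020–860 hPa: Δp = 160 hPa = 16000 Pa, q̄ = 0.0033 kg/kg → 0.0033 × 16000 / 9.8 = 5.39 mm
Layer 860–760 hPa: Δp = 100 hPa = 10000 Pa, q̄ = 0.0019 kg/kg → 0.0019 × 10000 / 9.8 = 1.94 mm
Layer 760–720 hPa: Δp = 40 hPa = 4000 Pa, q̄ = 0.0015 kg/kg → 0.0015 × 4000 / 9.8 = 0.61 mm
Layer 720–400 hPa: Δp = 320 hPa = 32000 Pa, q̄ = 0.00076 kg/kg → 0.00076 × 32000 / 9.8 = 2.48 mm
PW = 5.39 + 1.94 + 0.61 + 2.48 = 10.42 ≈ 10.4 mm.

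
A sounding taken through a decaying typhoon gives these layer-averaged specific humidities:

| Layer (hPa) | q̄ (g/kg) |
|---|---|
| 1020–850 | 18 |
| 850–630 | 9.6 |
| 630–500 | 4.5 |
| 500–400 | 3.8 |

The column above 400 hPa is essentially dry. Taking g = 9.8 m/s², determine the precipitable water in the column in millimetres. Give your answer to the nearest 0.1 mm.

PW ≈ 62.6 mm

Precipitable water is the column-integrated vapour mass per unit area: PW = (1/g) Σ q̄ Δp, with q in kg/kg and Δp in Pa (1 kg/m² of water = 1 mm).
Layer 1020–850 hPa: Δp = 170 hPa = 17000 Pa, q̄ = 0.018 kg/kg → 0.018 × 17000 / 9.8 = 31.22 mm
Layer 850–630 hPa: Δp = 220 hPa = 22000 Pa, q̄ = 0.0096 kg/kg → 0.0096 × 22000 / 9.8 = 21.55 mm
Layer 630–500 hPa: Δp = 130 hPa = 13000 Pa, q̄ = 0.0045 kg/kg → 0.0045 × 13000 / 9.8 = 5.97 mm
Layer 500–400 hPa: Δp = 100 hPa = 10000 Pa, q̄ = 0.0038 kg/kg → 0.0038 × 10000 / 9.8 = 3.88 mm
PW = 31.22 + 21.55 + 5.97 + 3.88 = 62.62 ≈ 62.6 mm.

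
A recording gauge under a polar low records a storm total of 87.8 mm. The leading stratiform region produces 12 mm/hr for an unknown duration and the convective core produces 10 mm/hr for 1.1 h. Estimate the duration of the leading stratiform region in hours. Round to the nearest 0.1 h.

duration ≈ 6.4 h

Known phases: 10 × 1.1 = 11 mm.
Remaining depth = 87.8 − 11 = 76.8 mm.
Duration = 76.8 / 12 = 6.4 h.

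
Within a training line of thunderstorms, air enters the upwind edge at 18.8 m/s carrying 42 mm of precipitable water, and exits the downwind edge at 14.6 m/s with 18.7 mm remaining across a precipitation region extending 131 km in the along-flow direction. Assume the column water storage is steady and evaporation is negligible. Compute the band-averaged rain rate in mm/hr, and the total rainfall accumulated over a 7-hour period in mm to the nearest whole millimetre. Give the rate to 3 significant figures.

Column moisture flux per unit crosswind length is F = V × PW.
Inflow: F_in = 18.8 × 42 = 789.6 mm·m/s
Outflow: F_out = 14.6 × 18.7 = 273.02 mm·m/s
Steady-state rate R = (F_in − F_out)/L = (789.6 − 273.02) / 131000 m = 3.943e-03 mm/s.
R = 3.943e-03 × 3600 = 14.2 mm/hr.
Over 7 h: total = 14.2 × 7 = 99.4 ≈ 99 mm.

R ≈ 14.2 mm/hr; total ≈ 99 mm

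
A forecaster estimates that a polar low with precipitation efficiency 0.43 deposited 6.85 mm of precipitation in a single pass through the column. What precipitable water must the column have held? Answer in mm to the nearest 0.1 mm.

PW = precipitation / ε = 6.85 / 0.43 = 15.9 mm.

PW ≈ 15.9 mm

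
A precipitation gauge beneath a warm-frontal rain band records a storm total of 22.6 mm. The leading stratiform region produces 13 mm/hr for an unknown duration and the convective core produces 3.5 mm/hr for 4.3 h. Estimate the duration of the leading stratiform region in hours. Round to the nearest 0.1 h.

duration ≈ 0.6 h

Known phases: 3.5 × 4.3 = 15.05 mm.
Remaining depth = 22.6 − 15.05 = 7.55 mm.
Duration = 7.55 / 13 = 0.6 h.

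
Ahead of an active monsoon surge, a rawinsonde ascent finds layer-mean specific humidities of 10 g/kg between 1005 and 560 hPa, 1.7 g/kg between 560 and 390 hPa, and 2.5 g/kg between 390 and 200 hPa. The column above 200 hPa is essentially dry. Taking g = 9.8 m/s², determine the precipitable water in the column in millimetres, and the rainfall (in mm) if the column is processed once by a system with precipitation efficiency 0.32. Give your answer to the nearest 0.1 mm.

PW ≈ 53.2 mm; rainfall ≈ 17.0 mm

Precipitable water is the column-integrated vapour mass per unit area: PW = (1/g) Σ q̄ Δp, with q in kg/kg and Δp in Pa (1 kg/m² of water = 1 mm).
Layer 1005–560 hPa: Δp = 445 hPa = 44500 Pa, q̄ = 0.01 kg/kg → 0.01 × 44500 / 9.8 = 45.41 mm
Layer 560–390 hPa: Δp = 170 hPa = 17000 Pa, q̄ = 0.0017 kg/kg → 0.0017 × 17000 / 9.8 = 2.95 mm
Layer 390–200 hPa: Δp = 190 hPa = 19000 Pa, q̄ = 0.0025 kg/kg → 0.0025 × 19000 / 9.8 = 4.85 mm
PW = 45.41 + 2.95 + 4.85 = 53.21 ≈ 53.2 mm.
Rainfall = ε × PW = 0.32 × 53.2 = 17.0 mm.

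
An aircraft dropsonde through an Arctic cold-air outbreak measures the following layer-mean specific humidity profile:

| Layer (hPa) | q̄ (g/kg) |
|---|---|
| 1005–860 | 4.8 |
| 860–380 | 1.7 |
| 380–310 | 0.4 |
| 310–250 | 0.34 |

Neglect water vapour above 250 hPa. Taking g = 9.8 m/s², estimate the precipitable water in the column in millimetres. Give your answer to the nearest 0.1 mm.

PW ≈ 15.9 mm

Precipitable water is the column-integrated vapour mass per unit area: PW = (1/g) Σ q̄ Δp, with q in kg/kg and Δp in Pa (1 kg/m² of water = 1 mm).
Layer 1005–860 hPa: Δp = 145 hPa = 14500 Pa, q̄ = 0.0048 kg/kg → 0.0048 × 14500 / 9.8 = 7.10 mm
Layer 860–380 hPa: Δp = 480 hPa = 48000 Pa, q̄ = 0.0017 kg/kg → 0.0017 × 48000 / 9.8 = 8.33 mm
Layer 380–310 hPa: Δp = 70 hPa = 7000 Pa, q̄ = 0.0004 kg/kg → 0.0004 × 7000 / 9.8 = 0.29 mm
Layer 310–250 hPa: Δp = 60 hPa = 6000 Pa, q̄ = 0.00034 kg/kg → 0.00034 × 6000 / 9.8 = 0.21 mm
PW = 7.10 + 8.33 + 0.29 + 0.21 = 15.93 ≈ 15.9 mm.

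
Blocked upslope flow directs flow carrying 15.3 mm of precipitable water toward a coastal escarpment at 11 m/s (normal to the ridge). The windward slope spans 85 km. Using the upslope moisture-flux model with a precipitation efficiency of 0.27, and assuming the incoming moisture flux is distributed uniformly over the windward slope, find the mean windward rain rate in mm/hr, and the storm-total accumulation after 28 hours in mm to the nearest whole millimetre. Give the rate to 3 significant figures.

R ≈ 1.92 mm/hr; total ≈ 54 mm

Incoming column moisture flux per unit ridge length: F = V × PW = 11 × 15.3 = 168.3 mm·m/s.
Spread over the 85 km slope with efficiency ε = 0.27: R = ε·F/W = 0.27 × 168.3 / 85000 m = 5.346e-04 mm/s.
R = 5.346e-04 × 3600 = 1.92 mm/hr.
Over 28 h: total = 1.92 × 28 = 53.76 ≈ 54 mm.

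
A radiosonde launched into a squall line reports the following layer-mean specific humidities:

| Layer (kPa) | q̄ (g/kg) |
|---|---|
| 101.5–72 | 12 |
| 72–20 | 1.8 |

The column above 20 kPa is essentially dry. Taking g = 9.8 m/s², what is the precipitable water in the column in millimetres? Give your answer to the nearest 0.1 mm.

PW ≈ 45.7 mm

Precipitable water is the column-integrated vapour mass per unit area: PW = (1/g) Σ q̄ Δp, with q in kg/kg and Δp in Pa (1 kg/m² of water = 1 mm).
Layer 101.5–72 kPa: Δp = 295 hPa = 29500 Pa, q̄ = 0.012 kg/kg → 0.012 × 29500 / 9.8 = 36.12 mm
Layer 72–20 kPa: Δp = 520 hPa = 52000 Pa, q̄ = 0.0018 kg/kg → 0.0018 × 52000 / 9.8 = 9.55 mm
PW = 36.12 + 9.55 = 45.67 ≈ 45.7 mm.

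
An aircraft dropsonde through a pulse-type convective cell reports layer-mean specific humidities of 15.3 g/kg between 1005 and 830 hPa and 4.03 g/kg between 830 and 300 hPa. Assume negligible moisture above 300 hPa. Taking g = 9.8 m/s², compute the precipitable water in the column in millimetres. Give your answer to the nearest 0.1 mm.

PW ≈ 49.1 mm

Precipitable water is the column-integrated vapour mass per unit area: PW = (1/g) Σ q̄ Δp, with q in kg/kg and Δp in Pa (1 kg/m² of water = 1 mm).
Layer 1005–830 hPa: Δp = 175 hPa = 17500 Pa, q̄ = 0.0153 kg/kg → 0.0153 × 17500 / 9.8 = 27.32 mm
Layer 830–300 hPa: Δp = 530 hPa = 53000 Pa, q̄ = 0.00403 kg/kg → 0.00403 × 53000 / 9.8 = 21.79 mm
PW = 27.32 + 21.79 = 49.11 ≈ 49.1 mm.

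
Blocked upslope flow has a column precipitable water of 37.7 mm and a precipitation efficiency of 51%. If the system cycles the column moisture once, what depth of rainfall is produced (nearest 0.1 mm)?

Rainfall = ε × PW = 0.51 × 37.7 = 19.2 mm.

rainfall ≈ 19.2 mm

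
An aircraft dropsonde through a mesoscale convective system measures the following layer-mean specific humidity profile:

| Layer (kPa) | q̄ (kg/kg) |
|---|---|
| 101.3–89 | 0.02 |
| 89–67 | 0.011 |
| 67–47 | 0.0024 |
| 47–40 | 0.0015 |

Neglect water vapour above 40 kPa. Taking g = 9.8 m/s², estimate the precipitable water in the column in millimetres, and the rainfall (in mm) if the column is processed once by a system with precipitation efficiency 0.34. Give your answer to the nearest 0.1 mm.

Precipitable water is the column-integrated vapour mass per unit area: PW = (1/g) Σ q̄ Δp, with q in kg/kg and Δp in Pa (1 kg/m² of water = 1 mm).
Layer 101.3–89 kPa: Δp = 123 hPa = 12300 Pa, q̄ = 0.02 kg/kg → 0.02 × 12300 / 9.8 = 25.10 mm
Layer 89–67 kPa: Δp = 220 hPa = 22000 Pa, q̄ = 0.011 kg/kg → 0.011 × 22000 / 9.8 = 24.69 mm
Layer 67–47 kPa: Δp = 200 hPa = 20000 Pa, q̄ = 0.0024 kg/kg → 0.0024 × 20000 / 9.8 = 4.90 mm
Layer 47–40 kPa: Δp = 70 hPa = 7000 Pa, q̄ = 0.0015 kg/kg → 0.0015 × 7000 / 9.8 = 1.07 mm
PW = 25.10 + 24.69 + 4.90 + 1.07 = 55.76 ≈ 55.8 mm.
Rainfall = ε × PW = 0.34 × 55.8 = 19.0 mm.

PW ≈ 55.8 mm; rainfall ≈ 19.0 mm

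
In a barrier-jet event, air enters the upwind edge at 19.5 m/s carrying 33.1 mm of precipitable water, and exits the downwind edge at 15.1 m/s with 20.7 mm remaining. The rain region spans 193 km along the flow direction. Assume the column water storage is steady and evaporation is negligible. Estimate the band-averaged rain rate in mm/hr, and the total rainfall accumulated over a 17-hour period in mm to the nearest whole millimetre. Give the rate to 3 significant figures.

Column moisture flux per unit crosswind length is F = V × PW.
Inflow: F_in = 19.5 × 33.1 = 645.45 mm·m/s
Outflow: F_out = 15.1 × 20.7 = 312.57 mm·m/s
Steady-state rate R = (F_in − F_out)/L = (645.45 − 312.57) / 193000 m = 1.725e-03 mm/s.
R = 1.725e-03 × 3600 = 6.21 mm/hr.
Over 17 h: total = 6.21 × 17 = 105.57 ≈ 106 mm.

R ≈ 6.21 mm/hr; total ≈ 106 mm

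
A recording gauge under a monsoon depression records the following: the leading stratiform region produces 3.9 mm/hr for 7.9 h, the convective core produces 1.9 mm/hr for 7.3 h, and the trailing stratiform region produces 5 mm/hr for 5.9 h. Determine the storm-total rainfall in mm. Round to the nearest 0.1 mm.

Total = Σ Rᵢ Δtᵢ = 3.9 × 7.9 + 1.9 × 7.3 + 5 × 5.9
      = 30.81 + 13.87 + 29.5 = 74.2 mm.

total ≈ 74.2 mm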